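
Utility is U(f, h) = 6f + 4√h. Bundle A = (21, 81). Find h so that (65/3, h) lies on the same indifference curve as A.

U(21, 81) = 162.
Set U(65/3, h) = 162 and solve.
With f = 65/3: 4√h = 162 − 6·65/3 = 32, so √h = 8 and h = 64.
Check: U(65/3, 64) = 162.

h = 64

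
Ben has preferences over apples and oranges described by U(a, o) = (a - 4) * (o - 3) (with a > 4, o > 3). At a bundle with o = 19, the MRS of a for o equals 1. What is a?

MU_a = (o−3), MU_o = (a−4).
MRS = (o−3)/(a−4).
Substitute o = 19: MRS = 16/(a − 4). Setting this equal to 1 gives a − 4 = 16/1 = 16, so a = 20.

a = 20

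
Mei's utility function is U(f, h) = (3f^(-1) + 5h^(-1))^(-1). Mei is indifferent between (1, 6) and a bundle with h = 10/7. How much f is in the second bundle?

f = 9

U depends on (f, h) only through S = 3f^(-1) + 5h^(-1), so equal utility means equal S. At (1, 6): S = 23/6.
With h = 10/7: 5·(10/7)^(-1) = 3.5, so 3f^(-1) = 23/6 − 3.5 = 1/3, i.e. f^(-1) = 1/9.
Hence f = 1/(1/9) = 9.
Check: U(9, 10/7) = 0.2609.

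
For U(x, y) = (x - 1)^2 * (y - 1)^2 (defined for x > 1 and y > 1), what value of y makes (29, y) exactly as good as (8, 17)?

y = 5

U(8, 17) = 12544.
Set U(29, y) = 12544 and solve.
With x = 29: (29 − 1)^2 = 784, so (y − 1)^2 = 12544/784 = 16.
Taking the square root (with y > 1): y − 1 = 4, so y = 5.
Check: U(29, 5) = 12544.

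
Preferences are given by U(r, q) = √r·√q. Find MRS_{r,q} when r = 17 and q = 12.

MRS = 12/17

MU_r = 0.5·r^(-0.5)·√q and MU_q = 0.5·√r·q^(-0.5).
MRS = MU_r/MU_q = q/r.
At (17, 12): MRS = 12/17.
The indifference curve has slope −12/17 at this bundle.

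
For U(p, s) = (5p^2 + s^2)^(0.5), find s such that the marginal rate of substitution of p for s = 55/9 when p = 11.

s = 9

For CES with ρ = 2, MRS = (5/1)·(s/p)^(-1).
Setting (5/1)·(s/11)^(-1) = 55/9 gives (s/11)^(-1) = 11/9, so s/11 = 9/11 and s = 9.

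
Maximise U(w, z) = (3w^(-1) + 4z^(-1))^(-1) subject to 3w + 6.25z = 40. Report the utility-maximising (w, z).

For CES with ρ = -1, MRS = (3/4)·(z/w)^2.
Tangency: set MRS = p_w/p_z = 3/6.25 = 12/25.
So (z/w)^2 = 16/25; taking the square root, z/w = 0.8, i.e. z = 0.8·w.
Substitute into the budget 3·w + 6.25·z = 40: 8·w = 40, so w* = 5 and z* = 0.8·5 = 4.

w* = 5, z* = 4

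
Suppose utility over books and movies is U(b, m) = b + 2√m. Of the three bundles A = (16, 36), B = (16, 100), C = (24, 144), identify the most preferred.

Bundle C

Evaluate utility at each bundle:
U(A) = 28.000.
U(B) = 36.000.
U(C) = 48.000.
Highest utility is C, so C ≻ B ≻ A.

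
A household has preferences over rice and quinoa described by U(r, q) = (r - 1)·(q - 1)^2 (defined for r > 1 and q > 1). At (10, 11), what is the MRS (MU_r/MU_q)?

MRS = 5/9

MU_r = (q−1)^2, MU_q = 2·(r−1)·(q−1).
MRS = (1/2)·(q−1)/(r−1).
At (10, 11): MRS = 5/9.
So at (10, 11) the consumer would give up 5/9 units of q for one more unit of r.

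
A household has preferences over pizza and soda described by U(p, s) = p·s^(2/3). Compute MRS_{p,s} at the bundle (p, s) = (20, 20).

MRS = 1.5

MU_p = s^(2/3) and MU_s = 2/3·p·s^(-1/3).
MRS = MU_p/MU_s = (1.5)·s/p.
At (20, 20): MRS = 1.5.
The indifference curve has slope −1.5 at this bundle.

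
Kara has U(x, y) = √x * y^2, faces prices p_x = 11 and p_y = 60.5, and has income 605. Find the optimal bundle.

x* = 11, y* = 8

MU_x = 0.5·x^(-0.5)·y^2 and MU_y = 2·√x·y.
MRS = MU_x/MU_y = (0.25)·y/x.
Tangency: set MRS = p_x/p_y = 11/60.5 = 2/11.
So (0.25)·y/x = 2/11, i.e. y = (8/11)·x.
Substitute into the budget 11·x + 60.5·y = 605: 55·x = 605, so x* = 11.
Then y* = (8/11)·11 = 8.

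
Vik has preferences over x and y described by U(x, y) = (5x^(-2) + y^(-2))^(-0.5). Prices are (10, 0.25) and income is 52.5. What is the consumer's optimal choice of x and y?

x* = 5, y* = 10

For CES with ρ = -2, MRS = (5/1)·(y/x)^3.
Tangency: set MRS = p_x/p_y = 10/0.25 = 40.
So (y/x)^3 = 8; taking the cube root, y/x = 2, i.e. y = 2·x.
Substitute into the budget 10·x + 0.25·y = 52.5: 10.5·x = 52.5, so x* = 5 and y* = 2·5 = 10.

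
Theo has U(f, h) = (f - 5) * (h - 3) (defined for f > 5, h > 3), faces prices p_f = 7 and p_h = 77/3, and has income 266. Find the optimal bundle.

MU_f = (h−3), MU_h = (f−5).
MRS = (h−3)/(f−5).
Tangency: set MRS = p_f/p_h = 7/(77/3) = 3/11.
So (h − 3)/(f − 5) = 3/11, i.e. (h − 3) = (3/11)·(f − 5).
Rewrite the budget in excess-of-subsistence terms: 7·(f − 5) + (77/3)·(h − 3) = 266 − 7·5 − (77/3)·3 = 154.
Substituting, 14·(f − 5) = 154, so f − 5 = 11 and f* = 16.
Then h − 3 = (3/11)·11 = 3, so h* = 6.

f* = 16, h* = 6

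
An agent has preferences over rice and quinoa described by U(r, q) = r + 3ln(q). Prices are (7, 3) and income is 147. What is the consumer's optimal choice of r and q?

r* = 18, q* = 7

MU_r = 1, MU_q = 3/q.
MRS = 1 ÷ (3/q).
Tangency: set MRS = p_r/p_q = 7/3.
MRS depends only on q: (1/3)·q = 7/3 ⇒ q* = (7/3)/(1/3) = 7.
From the budget, 7·r = 147 − 3·7 = 126, so r* = 18.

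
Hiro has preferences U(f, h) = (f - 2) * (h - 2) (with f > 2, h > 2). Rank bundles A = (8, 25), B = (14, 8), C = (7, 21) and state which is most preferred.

Evaluate utility at each bundle:
U(A) = 138.
U(B) = 72.
U(C) = 95.
Highest utility is A, so A ≻ C ≻ B.

Bundle A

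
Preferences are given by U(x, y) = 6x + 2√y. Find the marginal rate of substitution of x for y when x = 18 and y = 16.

MRS = 24

MU_x = 6, MU_y = 2/(2√y).
MRS = 6 ÷ (2/(2√y)).
At (18, 16): MRS = 24.
That is, one extra unit of x is worth 24 units of y at the margin.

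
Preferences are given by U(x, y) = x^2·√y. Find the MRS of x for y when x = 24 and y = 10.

MU_x = 2·x·√y and MU_y = 0.5·x^2·y^(-0.5).
MRS = MU_x/MU_y = (4)·y/x.
At (24, 10): MRS = 5/3.
That is, one extra unit of x is worth 5/3 units of y at the margin.

MRS = 5/3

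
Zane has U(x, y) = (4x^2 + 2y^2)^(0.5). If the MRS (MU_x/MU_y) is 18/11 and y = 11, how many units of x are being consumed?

For CES with ρ = 2, MRS = (4/2)·(y/x)^(-1).
Setting (4/2)·(11/x)^(-1) = 18/11 gives (11/x)^(-1) = 9/11, so 11/x = 11/9 and x = 9.

x = 9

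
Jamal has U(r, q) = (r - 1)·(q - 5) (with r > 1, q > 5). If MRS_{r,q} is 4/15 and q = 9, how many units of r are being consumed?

r = 16

MU_r = (q−5), MU_q = (r−1).
MRS = (q−5)/(r−1).
Substitute q = 9: MRS = 4/(r − 1). Setting this equal to 4/15 gives r − 1 = 4/(4/15) = 15, so r = 16.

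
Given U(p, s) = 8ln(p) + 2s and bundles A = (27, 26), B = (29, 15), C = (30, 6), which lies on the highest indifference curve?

Bundle A

Evaluate utility at each bundle:
U(A) = 78.367.
U(B) = 56.938.
U(C) = 39.210.
Highest utility is A, so A ≻ B ≻ C.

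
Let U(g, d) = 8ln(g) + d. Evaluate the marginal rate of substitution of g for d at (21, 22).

MRS = 8/21

MU_g = 8/g, MU_d = 1.
MRS = 8/g ÷ 1.
At (21, 22): MRS = 8/21.
The indifference curve has slope −8/21 at this bundle.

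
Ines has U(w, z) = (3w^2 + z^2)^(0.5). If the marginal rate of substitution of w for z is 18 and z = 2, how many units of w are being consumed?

For CES with ρ = 2, MRS = (3/1)·(z/w)^(-1).
Setting (3/1)·(2/w)^(-1) = 18 gives (2/w)^(-1) = 6, so 2/w = 1/6 and w = 12.

w = 12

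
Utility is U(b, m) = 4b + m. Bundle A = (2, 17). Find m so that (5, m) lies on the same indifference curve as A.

m = 5

U(2, 17) = 25.
Set U(5, m) = 25 and solve.
4·5 + m = 25 ⇒ m = 5 ⇒ m = 5.
Check: U(5, 5) = 25.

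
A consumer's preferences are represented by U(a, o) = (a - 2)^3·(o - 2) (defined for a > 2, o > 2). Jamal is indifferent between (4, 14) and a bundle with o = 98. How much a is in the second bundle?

U(4, 14) = 96.
Set U(a, 98) = 96 and solve.
With o = 98: (98 − 2) = 96, so (a − 2)^3 = 96/96 = 1.
Taking the cube root (with a > 2): a − 2 = 1, so a = 3.
Check: U(3, 98) = 96.

a = 3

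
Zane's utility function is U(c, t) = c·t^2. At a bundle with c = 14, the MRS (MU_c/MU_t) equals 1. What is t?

MU_c = t^2 and MU_t = 2·c·t.
MRS = MU_c/MU_t = (1/2)·t/c.
Substitute c = 14: MRS = t/28. Setting t/28 = 1 gives t = 1·28 = 28.

t = 28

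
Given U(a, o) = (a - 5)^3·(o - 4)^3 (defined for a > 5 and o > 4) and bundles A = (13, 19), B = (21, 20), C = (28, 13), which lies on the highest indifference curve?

Bundle B

Evaluate utility at each bundle:
U(A) = 1728000.
U(B) = 16777216.
U(C) = 8869743.
Highest utility is B, so B ≻ C ≻ A.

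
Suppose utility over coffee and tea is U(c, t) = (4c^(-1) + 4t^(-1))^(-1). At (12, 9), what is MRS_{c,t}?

For CES with ρ = -1, MRS = (t/c)^2.
At (12, 9): MRS = 9/16.
So at (12, 9) the consumer would give up 9/16 units of t for one more unit of c.

MRS = 9/16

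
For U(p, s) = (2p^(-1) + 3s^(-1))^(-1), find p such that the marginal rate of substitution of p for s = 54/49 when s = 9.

p = 7

For CES with ρ = -1, MRS = (2/3)·(s/p)^2.
Setting (2/3)·(9/p)^2 = 54/49 gives (9/p)^2 = 81/49, so 9/p = 9/7 and p = 7.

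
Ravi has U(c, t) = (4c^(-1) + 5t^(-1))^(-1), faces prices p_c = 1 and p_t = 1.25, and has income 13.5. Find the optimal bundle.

For CES with ρ = -1, MRS = (4/5)·(t/c)^2.
Tangency: set MRS = p_c/p_t = 1/1.25 = 0.8.
So (t/c)^2 = 1; taking the square root, t/c = 1, i.e. t = c.
Substitute into the budget 1·c + 1.25·t = 13.5: 2.25·c = 13.5, so c* = 6 and t* = 6.

c* = 6, t* = 6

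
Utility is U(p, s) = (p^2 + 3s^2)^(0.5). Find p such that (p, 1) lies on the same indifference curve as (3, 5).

p = 9

U depends on (p, s) only through S = p^2 + 3s^2, so equal utility means equal S. At (3, 5): S = 84.
With s = 1: 3·1^2 = 3, so p^2 = 84 − 3 = 81.
Hence p = √81 = 9.
Check: U(9, 1) = 9.1652.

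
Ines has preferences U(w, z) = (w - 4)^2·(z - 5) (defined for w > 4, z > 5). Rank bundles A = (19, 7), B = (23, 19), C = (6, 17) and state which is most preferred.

Evaluate utility at each bundle:
U(A) = 450.
U(B) = 5054.
U(C) = 48.
Highest utility is B, so B ≻ A ≻ C.

Bundle B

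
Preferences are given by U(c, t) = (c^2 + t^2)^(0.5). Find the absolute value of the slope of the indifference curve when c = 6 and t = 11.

For CES with ρ = 2, MRS = (t/c)^(-1).
At (6, 11): MRS = 6/11.
So at (6, 11) the consumer would give up 6/11 units of t for one more unit of c.

MRS = 6/11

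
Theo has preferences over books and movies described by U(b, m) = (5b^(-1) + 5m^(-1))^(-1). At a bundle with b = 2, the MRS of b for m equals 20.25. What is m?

m = 9

For CES with ρ = -1, MRS = (m/b)^2.
Setting (m/2)^2 = 20.25 gives m/2 = 4.5 and m = 9.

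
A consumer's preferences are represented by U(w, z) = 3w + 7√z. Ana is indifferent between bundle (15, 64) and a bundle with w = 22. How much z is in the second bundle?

U(15, 64) = 101.
Set U(22, z) = 101 and solve.
With w = 22: 7√z = 101 − 3·22 = 35, so √z = 5 and z = 25.
Check: U(22, 25) = 101.

z = 25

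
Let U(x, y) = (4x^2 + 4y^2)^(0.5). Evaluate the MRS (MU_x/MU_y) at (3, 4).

MRS = 0.75

For CES with ρ = 2, MRS = (y/x)^(-1).
At (3, 4): MRS = 0.75.
So at (3, 4) the consumer would give up 0.75 units of y for one more unit of x.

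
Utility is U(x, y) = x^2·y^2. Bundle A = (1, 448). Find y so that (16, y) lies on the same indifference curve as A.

U(1, 448) = 200704.
Set U(16, y) = 200704 and solve.
With x = 16: 16^2 = 256, so y^2 = 200704/256 = 784; taking the square root, y = 28.
Check: U(16, 28) = 200704.

y = 28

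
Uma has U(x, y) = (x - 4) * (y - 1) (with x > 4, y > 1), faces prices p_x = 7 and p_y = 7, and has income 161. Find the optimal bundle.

MU_x = (y−1), MU_y = (x−4).
MRS = (y−1)/(x−4).
Tangency: set MRS = p_x/p_y = 7/7 = 1.
So (y − 1)/(x − 4) = 1, i.e. (y − 1) = (x − 4).
Rewrite the budget in excess-of-subsistence terms: 7·(x − 4) + 7·(y − 1) = 161 − 7·4 − 7·1 = 126.
Substituting, 14·(x − 4) = 126, so x − 4 = 9 and x* = 13.
Then y − 1 = 9, so y* = 10.

x* = 13, y* = 10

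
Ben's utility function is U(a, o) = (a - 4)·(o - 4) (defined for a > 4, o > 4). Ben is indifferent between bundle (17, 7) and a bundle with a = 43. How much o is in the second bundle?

o = 5

U(17, 7) = 39.
Set U(43, o) = 39 and solve.
With a = 43: (43 − 4) = 39, so (o − 4) = 39/39 = 1.
So o = 4 + 1 = 5.
Check: U(43, 5) = 39.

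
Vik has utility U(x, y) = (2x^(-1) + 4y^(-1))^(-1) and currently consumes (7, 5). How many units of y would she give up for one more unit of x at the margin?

For CES with ρ = -1, MRS = (2/4)·(y/x)^2.
At (7, 5): MRS = 25/98.
That is, one extra unit of x is worth 25/98 units of y at the margin.

MRS = 25/98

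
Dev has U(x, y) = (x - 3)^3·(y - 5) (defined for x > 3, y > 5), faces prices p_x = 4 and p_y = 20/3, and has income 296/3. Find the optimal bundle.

x* = 13, y* = 7

MU_x = 3·(x−3)^2·(y−5), MU_y = (x−3)^3.
MRS = (3/1)·(y−5)/(x−3).
Tangency: set MRS = p_x/p_y = 4/(20/3) = 0.6.
So (3/1)·(y − 5)/(x − 3) = 0.6, i.e. (y − 5) = 0.2·(x − 3).
Rewrite the budget in excess-of-subsistence terms: 4·(x − 3) + (20/3)·(y − 5) = 296/3 − 4·3 − (20/3)·5 = 160/3.
Substituting, (16/3)·(x − 3) = 160/3, so x − 3 = 10 and x* = 13.
Then y − 5 = 0.2·10 = 2, so y* = 7.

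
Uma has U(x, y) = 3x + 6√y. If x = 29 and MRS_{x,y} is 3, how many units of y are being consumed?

y = 9

MU_x = 3, MU_y = 6/(2√y).
MRS = 3 ÷ (6/(2√y)).
MRS depends only on y: √y = 3 ⇒ √y = 3 ⇒ y = 9.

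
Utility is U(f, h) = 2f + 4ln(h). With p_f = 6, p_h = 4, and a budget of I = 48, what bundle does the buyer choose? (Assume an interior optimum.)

MU_f = 2, MU_h = 4/h.
MRS = 2 ÷ (4/h).
Tangency: set MRS = p_f/p_h = 6/4 = 1.5.
MRS depends only on h: 0.5·h = 1.5 ⇒ h* = 1.5/0.5 = 3.
From the budget, 6·f = 48 − 4·3 = 36, so f* = 6.

f* = 6, h* = 3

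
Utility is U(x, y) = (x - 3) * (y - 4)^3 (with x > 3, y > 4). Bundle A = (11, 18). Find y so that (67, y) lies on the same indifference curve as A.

U(11, 18) = 21952.
Set U(67, y) = 21952 and solve.
With x = 67: (67 − 3) = 64, so (y − 4)^3 = 21952/64 = 343.
Taking the cube root (with y > 4): y − 4 = 7, so y = 11.
Check: U(67, 11) = 21952.

y = 11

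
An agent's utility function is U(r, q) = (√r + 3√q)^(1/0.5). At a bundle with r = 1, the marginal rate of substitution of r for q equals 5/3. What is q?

q = 25

For CES with ρ = 0.5, MRS = (1/3)·√(q/r).
Setting (1/3)·√(q/1) = 5/3 gives √(q/1) = 5, so q/1 = 25 and q = 25.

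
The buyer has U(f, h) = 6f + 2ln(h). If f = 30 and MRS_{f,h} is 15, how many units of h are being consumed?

MU_f = 6, MU_h = 2/h.
MRS = 6 ÷ (2/h).
MRS depends only on h: 3·h = 15 ⇒ h = 15/3 = 5.

h = 5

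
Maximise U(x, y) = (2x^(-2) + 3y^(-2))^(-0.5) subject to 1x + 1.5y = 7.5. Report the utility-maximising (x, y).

For CES with ρ = -2, MRS = (2/3)·(y/x)^3.
Tangency: set MRS = p_x/p_y = 1/1.5 = 2/3.
So (y/x)^3 = 1; taking the cube root, y/x = 1, i.e. y = x.
Substitute into the budget 1·x + 1.5·y = 7.5: 2.5·x = 7.5, so x* = 3 and y* = 3.

x* = 3, y* = 3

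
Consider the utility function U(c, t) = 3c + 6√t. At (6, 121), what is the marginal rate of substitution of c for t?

MU_c = 3, MU_t = 6/(2√t).
MRS = 3 ÷ (6/(2√t)).
At (6, 121): MRS = 11.
That is, one extra unit of c is worth 11 units of t at the margin.

MRS = 11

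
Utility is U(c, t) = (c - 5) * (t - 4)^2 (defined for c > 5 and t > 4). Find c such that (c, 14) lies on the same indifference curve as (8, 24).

c = 17

U(8, 24) = 1200.
Set U(c, 14) = 1200 and solve.
With t = 14: (14 − 4)^2 = 100, so (c − 5) = 1200/100 = 12.
So c = 5 + 12 = 17.
Check: U(17, 14) = 1200.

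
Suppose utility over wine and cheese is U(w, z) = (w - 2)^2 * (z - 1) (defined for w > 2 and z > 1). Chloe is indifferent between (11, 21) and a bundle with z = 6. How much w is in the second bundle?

U(11, 21) = 1620.
Set U(w, 6) = 1620 and solve.
With z = 6: (6 − 1) = 5, so (w − 2)^2 = 1620/5 = 324.
Taking the square root (with w > 2): w − 2 = 18, so w = 20.
Check: U(20, 6) = 1620.

w = 20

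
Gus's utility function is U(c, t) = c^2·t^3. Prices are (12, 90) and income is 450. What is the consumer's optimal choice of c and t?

MU_c = 2·c·t^3 and MU_t = 3·c^2·t^2.
MRS = MU_c/MU_t = (2/3)·t/c.
Tangency: set MRS = p_c/p_t = 12/90 = 2/15.
So (2/3)·t/c = 2/15, i.e. t = 0.2·c.
Substitute into the budget 12·c + 90·t = 450: 30·c = 450, so c* = 15.
Then t* = 0.2·15 = 3.

c* = 15, t* = 3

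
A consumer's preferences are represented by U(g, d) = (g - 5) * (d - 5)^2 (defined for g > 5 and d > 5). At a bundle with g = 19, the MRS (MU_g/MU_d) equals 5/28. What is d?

d = 10

MU_g = (d−5)^2, MU_d = 2·(g−5)·(d−5).
MRS = (1/2)·(d−5)/(g−5).
Substitute g = 19: MRS = (d − 5)/28. Setting this equal to 5/28 gives d − 5 = (5/28)·28 = 5, so d = 10.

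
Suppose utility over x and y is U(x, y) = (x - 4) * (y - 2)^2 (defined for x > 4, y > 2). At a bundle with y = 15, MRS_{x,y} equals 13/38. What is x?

MU_x = (y−2)^2, MU_y = 2·(x−4)·(y−2).
MRS = (1/2)·(y−2)/(x−4).
Substitute y = 15: MRS = 6.5/(x − 4). Setting this equal to 13/38 gives x − 4 = 6.5/(13/38) = 19, so x = 23.

x = 23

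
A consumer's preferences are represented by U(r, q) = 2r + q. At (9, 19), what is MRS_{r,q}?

MU_r = 2, MU_q = 1, so MRS = 2/1 = 2 at every bundle.
At (9, 19): MRS = 2.
The indifference curve has slope −2 at this bundle.

MRS = 2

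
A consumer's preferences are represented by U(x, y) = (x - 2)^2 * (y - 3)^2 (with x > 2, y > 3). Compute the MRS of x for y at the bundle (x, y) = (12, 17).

MU_x = 2·(x−2)·(y−3)^2, MU_y = 2·(x−2)^2·(y−3).
MRS = (y−3)/(x−2).
At (12, 17): MRS = 1.4.
So at (12, 17) the consumer would give up 1.4 units of y for one more unit of x.

MRS = 1.4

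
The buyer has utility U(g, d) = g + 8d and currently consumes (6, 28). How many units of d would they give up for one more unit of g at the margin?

MRS = 0.125

MU_g = 1, MU_d = 8, so MRS = 1/8 = 0.125 at every bundle.
At (6, 28): MRS = 0.125.
That is, one extra unit of g is worth 0.125 units of d at the margin.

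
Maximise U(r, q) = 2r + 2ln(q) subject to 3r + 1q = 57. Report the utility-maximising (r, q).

r* = 18, q* = 3

MU_r = 2, MU_q = 2/q.
MRS = 2 ÷ (2/q).
Tangency: set MRS = p_r/p_q = 3/1 = 3.
MRS depends only on q: q = 3 ⇒ q* = 3.
From the budget, 3·r = 57 − 1·3 = 54, so r* = 18.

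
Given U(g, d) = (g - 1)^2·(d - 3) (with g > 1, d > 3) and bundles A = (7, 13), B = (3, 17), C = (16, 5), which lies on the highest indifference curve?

Evaluate utility at each bundle:
U(A) = 360.
U(B) = 56.
U(C) = 450.
Highest utility is C, so C ≻ A ≻ B.

Bundle C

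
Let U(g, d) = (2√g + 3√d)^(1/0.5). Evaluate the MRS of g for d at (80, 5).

MRS = 1/6

For CES with ρ = 0.5, MRS = (2/3)·√(d/g).
At (80, 5): MRS = 1/6.
That is, one extra unit of g is worth 1/6 units of d at the margin.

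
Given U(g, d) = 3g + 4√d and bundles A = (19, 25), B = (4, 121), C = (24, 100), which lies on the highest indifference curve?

Evaluate utility at each bundle:
U(A) = 77.000.
U(B) = 56.000.
U(C) = 112.000.
Highest utility is C, so C ≻ A ≻ B.

Bundle C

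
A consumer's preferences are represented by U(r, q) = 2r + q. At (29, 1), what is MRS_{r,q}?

MRS = 2

MU_r = 2, MU_q = 1, so MRS = 2/1 = 2 at every bundle.
At (29, 1): MRS = 2.
So at (29, 1) the consumer would give up 2 units of q for one more unit of r.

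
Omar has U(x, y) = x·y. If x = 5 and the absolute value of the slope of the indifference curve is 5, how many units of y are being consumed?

y = 25

MU_x = y and MU_y = x.
MRS = MU_x/MU_y = y/x.
Substitute x = 5: MRS = y/5. Setting y/5 = 5 gives y = 5·5 = 25.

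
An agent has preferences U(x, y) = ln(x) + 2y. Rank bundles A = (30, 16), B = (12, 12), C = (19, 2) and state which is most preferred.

Evaluate utility at each bundle:
U(A) = 35.401.
U(B) = 26.485.
U(C) = 6.944.
Highest utility is A, so A ≻ B ≻ C.

Bundle A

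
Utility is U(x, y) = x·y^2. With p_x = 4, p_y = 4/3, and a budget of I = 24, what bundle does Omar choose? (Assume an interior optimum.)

x* = 2, y* = 12

MU_x = y^2 and MU_y = 2·x·y.
MRS = MU_x/MU_y = (1/2)·y/x.
Tangency: set MRS = p_x/p_y = 4/(4/3) = 3.
So (1/2)·y/x = 3, i.e. y = 6·x.
Substitute into the budget 4·x + (4/3)·y = 24: 12·x = 24, so x* = 2.
Then y* = 6·2 = 12.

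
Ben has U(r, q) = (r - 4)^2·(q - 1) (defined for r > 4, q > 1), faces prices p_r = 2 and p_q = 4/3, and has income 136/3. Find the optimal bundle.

MU_r = 2·(r−4)·(q−1), MU_q = (r−4)^2.
MRS = (2/1)·(q−1)/(r−4).
Tangency: set MRS = p_r/p_q = 2/(4/3) = 1.5.
So (2/1)·(q − 1)/(r − 4) = 1.5, i.e. (q − 1) = 0.75·(r − 4).
Rewrite the budget in excess-of-subsistence terms: 2·(r − 4) + (4/3)·(q − 1) = 136/3 − 2·4 − (4/3)·1 = 36.
Substituting, 3·(r − 4) = 36, so r − 4 = 12 and r* = 16.
Then q − 1 = 0.75·12 = 9, so q* = 10.

r* = 16, q* = 10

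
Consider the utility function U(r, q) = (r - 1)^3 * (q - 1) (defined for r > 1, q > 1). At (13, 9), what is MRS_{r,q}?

MU_r = 3·(r−1)^2·(q−1), MU_q = (r−1)^3.
MRS = (3/1)·(q−1)/(r−1).
At (13, 9): MRS = 2.
The indifference curve has slope −2 at this bundle.

MRS = 2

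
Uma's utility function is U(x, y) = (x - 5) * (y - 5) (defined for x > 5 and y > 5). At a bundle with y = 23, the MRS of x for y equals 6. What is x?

x = 8

MU_x = (y−5), MU_y = (x−5).
MRS = (y−5)/(x−5).
Substitute y = 23: MRS = 18/(x − 5). Setting this equal to 6 gives x − 5 = 18/6 = 3, so x = 8.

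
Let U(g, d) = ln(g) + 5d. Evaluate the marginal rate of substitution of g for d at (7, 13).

MRS = 1/35

MU_g = 1/g, MU_d = 5.
MRS = 1/g ÷ 5.
At (7, 13): MRS = 1/35.
The indifference curve has slope −1/35 at this bundle.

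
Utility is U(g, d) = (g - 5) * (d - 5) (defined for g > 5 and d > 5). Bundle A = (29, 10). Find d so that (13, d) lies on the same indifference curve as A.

d = 20

U(29, 10) = 120.
Set U(13, d) = 120 and solve.
With g = 13: (13 − 5) = 8, so (d − 5) = 120/8 = 15.
So d = 5 + 15 = 20.
Check: U(13, 20) = 120.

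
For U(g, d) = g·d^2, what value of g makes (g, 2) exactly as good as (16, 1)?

g = 4

U(16, 1) = 16.
Set U(g, 2) = 16 and solve.
With d = 2: 2^2 = 4, so g = 16/4 = 4.
Check: U(4, 2) = 16.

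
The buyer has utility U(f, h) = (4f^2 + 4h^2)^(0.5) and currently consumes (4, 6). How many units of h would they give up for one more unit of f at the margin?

For CES with ρ = 2, MRS = (h/f)^(-1).
At (4, 6): MRS = 2/3.
The indifference curve has slope −2/3 at this bundle.

MRS = 2/3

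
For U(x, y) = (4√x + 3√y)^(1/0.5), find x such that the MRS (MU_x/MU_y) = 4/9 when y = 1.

x = 9

For CES with ρ = 0.5, MRS = (4/3)·√(y/x).
Setting (4/3)·√(1/x) = 4/9 gives √(1/x) = 1/3, so 1/x = 1/9 and x = 9.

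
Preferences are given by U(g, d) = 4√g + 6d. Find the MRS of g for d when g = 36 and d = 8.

MU_g = 4/(2√g), MU_d = 6.
MRS = 4/(2√g) ÷ 6.
At (36, 8): MRS = 1/18.
That is, one extra unit of g is worth 1/18 units of d at the margin.

MRS = 1/18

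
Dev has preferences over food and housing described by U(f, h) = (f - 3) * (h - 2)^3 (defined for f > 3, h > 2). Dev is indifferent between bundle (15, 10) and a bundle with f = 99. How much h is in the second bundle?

U(15, 10) = 6144.
Set U(99, h) = 6144 and solve.
With f = 99: (99 − 3) = 96, so (h − 2)^3 = 6144/96 = 64.
Taking the cube root (with h > 2): h − 2 = 4, so h = 6.
Check: U(99, 6) = 6144.

h = 6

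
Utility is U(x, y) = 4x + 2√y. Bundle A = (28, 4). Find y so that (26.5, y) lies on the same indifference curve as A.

U(28, 4) = 116.
Set U(26.5, y) = 116 and solve.
With x = 26.5: 2√y = 116 − 4·26.5 = 10, so √y = 5 and y = 25.
Check: U(26.5, 25) = 116.

y = 25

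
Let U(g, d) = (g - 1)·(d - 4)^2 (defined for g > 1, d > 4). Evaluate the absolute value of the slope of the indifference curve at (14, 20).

MU_g = (d−4)^2, MU_d = 2·(g−1)·(d−4).
MRS = (1/2)·(d−4)/(g−1).
At (14, 20): MRS = 8/13.
The indifference curve has slope −8/13 at this bundle.

MRS = 8/13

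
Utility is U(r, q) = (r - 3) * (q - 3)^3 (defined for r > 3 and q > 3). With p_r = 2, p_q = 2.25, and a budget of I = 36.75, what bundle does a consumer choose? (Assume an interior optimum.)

MU_r = (q−3)^3, MU_q = 3·(r−3)·(q−3)^2.
MRS = (1/3)·(q−3)/(r−3).
Tangency: set MRS = p_r/p_q = 2/2.25 = 8/9.
So (1/3)·(q − 3)/(r − 3) = 8/9, i.e. (q − 3) = (8/3)·(r − 3).
Rewrite the budget in excess-of-subsistence terms: 2·(r − 3) + 2.25·(q − 3) = 36.75 − 2·3 − 2.25·3 = 24.
Substituting, 8·(r − 3) = 24, so r − 3 = 3 and r* = 6.
Then q − 3 = (8/3)·3 = 8, so q* = 11.

r* = 6, q* = 11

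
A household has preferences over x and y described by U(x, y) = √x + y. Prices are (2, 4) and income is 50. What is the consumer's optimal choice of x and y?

x* = 1, y* = 12

MU_x = 1/(2√x), MU_y = 1.
MRS = 1/(2√x) ÷ 1.
Tangency: set MRS = p_x/p_y = 2/4 = 0.5.
MRS depends only on x: 0.5/√x = 0.5 ⇒ √x = 0.5/0.5 = 1 ⇒ x* = 1.
From the budget, 4·y = 50 − 2·1 = 48, so y* = 12.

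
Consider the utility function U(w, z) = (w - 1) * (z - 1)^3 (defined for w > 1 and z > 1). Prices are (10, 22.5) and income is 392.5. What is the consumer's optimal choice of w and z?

MU_w = (z−1)^3, MU_z = 3·(w−1)·(z−1)^2.
MRS = (1/3)·(z−1)/(w−1).
Tangency: set MRS = p_w/p_z = 10/22.5 = 4/9.
So (1/3)·(z − 1)/(w − 1) = 4/9, i.e. (z − 1) = (4/3)·(w − 1).
Rewrite the budget in excess-of-subsistence terms: 10·(w − 1) + 22.5·(z − 1) = 392.5 − 10·1 − 22.5·1 = 360.
Substituting, 40·(w − 1) = 360, so w − 1 = 9 and w* = 10.
Then z − 1 = (4/3)·9 = 12, so z* = 13.

w* = 10, z* = 13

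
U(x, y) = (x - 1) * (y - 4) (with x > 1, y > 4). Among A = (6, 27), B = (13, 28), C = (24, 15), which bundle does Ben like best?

Evaluate utility at each bundle:
U(A) = 115.
U(B) = 288.
U(C) = 253.
Highest utility is B, so B ≻ C ≻ A.

Bundle B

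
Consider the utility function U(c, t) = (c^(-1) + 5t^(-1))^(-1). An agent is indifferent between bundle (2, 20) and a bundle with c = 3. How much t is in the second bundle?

U depends on (c, t) only through S = c^(-1) + 5t^(-1), so equal utility means equal S. At (2, 20): S = 0.75.
With c = 3: 3^(-1) = 1/3, so 5t^(-1) = 0.75 − 1/3 = 5/12, i.e. t^(-1) = 1/12.
Hence t = 1/(1/12) = 12.
Check: U(3, 12) = 1.3333.

t = 12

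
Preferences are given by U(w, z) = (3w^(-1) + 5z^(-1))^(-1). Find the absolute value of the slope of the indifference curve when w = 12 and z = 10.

For CES with ρ = -1, MRS = (3/5)·(z/w)^2.
At (12, 10): MRS = 5/12.
The indifference curve has slope −5/12 at this bundle.

MRS = 5/12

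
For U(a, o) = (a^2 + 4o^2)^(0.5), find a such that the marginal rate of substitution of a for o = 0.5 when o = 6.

For CES with ρ = 2, MRS = (1/4)·(o/a)^(-1).
Setting (1/4)·(6/a)^(-1) = 0.5 gives (6/a)^(-1) = 2, so 6/a = 0.5 and a = 12.

a = 12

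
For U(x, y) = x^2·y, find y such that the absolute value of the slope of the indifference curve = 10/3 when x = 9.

MU_x = 2·x·y and MU_y = x^2.
MRS = MU_x/MU_y = (2/1)·y/x.
Substitute x = 9: MRS = y/4.5. Setting y/4.5 = 10/3 gives y = (10/3)·4.5 = 15.

y = 15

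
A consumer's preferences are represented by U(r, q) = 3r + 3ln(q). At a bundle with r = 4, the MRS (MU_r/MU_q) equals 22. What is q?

q = 22

MU_r = 3, MU_q = 3/q.
MRS = 3 ÷ (3/q).
MRS depends only on q: q = 22 ⇒ q = 22.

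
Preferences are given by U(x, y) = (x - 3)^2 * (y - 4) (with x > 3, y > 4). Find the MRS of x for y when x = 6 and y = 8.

MRS = 8/3

MU_x = 2·(x−3)·(y−4), MU_y = (x−3)^2.
MRS = (2/1)·(y−4)/(x−3).
At (6, 8): MRS = 8/3.
That is, one extra unit of x is worth 8/3 units of y at the margin.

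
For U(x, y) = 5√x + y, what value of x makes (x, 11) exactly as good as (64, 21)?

x = 100

U(64, 21) = 61.
Set U(x, 11) = 61 and solve.
With y = 11: 5√x = 61 − 11 = 50, so √x = 10 and x = 100.
Check: U(100, 11) = 61.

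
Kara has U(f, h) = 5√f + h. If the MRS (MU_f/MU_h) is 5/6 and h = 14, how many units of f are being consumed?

MU_f = 5/(2√f), MU_h = 1.
MRS = 5/(2√f) ÷ 1.
MRS depends only on f: 2.5/√f = 5/6 ⇒ √f = 2.5/(5/6) = 3 ⇒ f = 9.

f = 9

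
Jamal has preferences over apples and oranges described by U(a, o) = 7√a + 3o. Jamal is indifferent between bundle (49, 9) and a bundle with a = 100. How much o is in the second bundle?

U(49, 9) = 76.
Set U(100, o) = 76 and solve.
With a = 100: √100 = 10, so 3o = 76 − 7·10 = 6 and o = 2.
Check: U(100, 2) = 76.

o = 2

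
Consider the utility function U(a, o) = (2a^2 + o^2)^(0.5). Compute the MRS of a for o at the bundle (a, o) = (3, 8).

MRS = 0.75

For CES with ρ = 2, MRS = (2/1)·(o/a)^(-1).
At (3, 8): MRS = 0.75.
That is, one extra unit of a is worth 0.75 units of o at the margin.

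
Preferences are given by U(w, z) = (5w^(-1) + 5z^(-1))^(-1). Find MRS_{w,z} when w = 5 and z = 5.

For CES with ρ = -1, MRS = (z/w)^2.
At (5, 5): MRS = 1.
That is, one extra unit of w is worth 1 units of z at the margin.

MRS = 1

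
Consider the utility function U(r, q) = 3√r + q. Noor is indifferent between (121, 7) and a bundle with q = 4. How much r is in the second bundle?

U(121, 7) = 40.
Set U(r, 4) = 40 and solve.
With q = 4: 3√r = 40 − 4 = 36, so √r = 12 and r = 144.
Check: U(144, 4) = 40.

r = 144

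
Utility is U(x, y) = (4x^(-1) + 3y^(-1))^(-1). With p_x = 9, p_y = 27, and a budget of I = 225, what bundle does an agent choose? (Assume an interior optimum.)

For CES with ρ = -1, MRS = (4/3)·(y/x)^2.
Tangency: set MRS = p_x/p_y = 9/27 = 1/3.
So (y/x)^2 = 0.25; taking the square root, y/x = 0.5, i.e. y = 0.5·x.
Substitute into the budget 9·x + 27·y = 225: 22.5·x = 225, so x* = 10 and y* = 0.5·10 = 5.

x* = 10, y* = 5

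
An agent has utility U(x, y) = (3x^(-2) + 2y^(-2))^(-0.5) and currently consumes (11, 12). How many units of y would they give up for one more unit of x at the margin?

MRS = 2592/1331

For CES with ρ = -2, MRS = (3/2)·(y/x)^3.
At (11, 12): MRS = 2592/1331.
The indifference curve has slope −2592/1331 at this bundle.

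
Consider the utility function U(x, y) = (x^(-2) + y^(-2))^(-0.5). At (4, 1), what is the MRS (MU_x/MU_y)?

For CES with ρ = -2, MRS = (y/x)^3.
At (4, 1): MRS = 1/64.
That is, one extra unit of x is worth 1/64 units of y at the margin.

MRS = 1/64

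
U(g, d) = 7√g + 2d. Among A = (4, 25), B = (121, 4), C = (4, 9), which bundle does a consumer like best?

Bundle B

Evaluate utility at each bundle:
U(A) = 64.000.
U(B) = 85.000.
U(C) = 32.000.
Highest utility is B, so B ≻ A ≻ C.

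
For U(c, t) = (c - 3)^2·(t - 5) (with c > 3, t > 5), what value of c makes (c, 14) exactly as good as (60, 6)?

c = 22

U(60, 6) = 3249.
Set U(c, 14) = 3249 and solve.
With t = 14: (14 − 5) = 9, so (c − 3)^2 = 3249/9 = 361.
Taking the square root (with c > 3): c − 3 = 19, so c = 22.
Check: U(22, 14) = 3249.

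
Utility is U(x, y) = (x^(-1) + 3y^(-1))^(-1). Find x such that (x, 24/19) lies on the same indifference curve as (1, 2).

x = 8

U depends on (x, y) only through S = x^(-1) + 3y^(-1), so equal utility means equal S. At (1, 2): S = 2.5.
With y = 24/19: 3·(24/19)^(-1) = 2.375, so x^(-1) = 2.5 − 2.375 = 0.125.
Hence x = 1/0.125 = 8.
Check: U(8, 24/19) = 0.4.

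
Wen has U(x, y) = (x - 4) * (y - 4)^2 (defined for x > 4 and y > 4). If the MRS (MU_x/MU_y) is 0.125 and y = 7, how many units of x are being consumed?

x = 16

MU_x = (y−4)^2, MU_y = 2·(x−4)·(y−4).
MRS = (1/2)·(y−4)/(x−4).
Substitute y = 7: MRS = 1.5/(x − 4). Setting this equal to 0.125 gives x − 4 = 1.5/0.125 = 12, so x = 16.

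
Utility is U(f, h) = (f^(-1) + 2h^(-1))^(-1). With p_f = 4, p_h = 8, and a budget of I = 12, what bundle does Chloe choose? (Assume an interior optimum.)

For CES with ρ = -1, MRS = (1/2)·(h/f)^2.
Tangency: set MRS = p_f/p_h = 4/8 = 0.5.
So (h/f)^2 = 1; taking the square root, h/f = 1, i.e. h = f.
Substitute into the budget 4·f + 8·h = 12: 12·f = 12, so f* = 1 and h* = 1.

f* = 1, h* = 1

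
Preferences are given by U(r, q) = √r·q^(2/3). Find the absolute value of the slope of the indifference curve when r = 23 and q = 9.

MU_r = 0.5·r^(-0.5)·q^(2/3) and MU_q = 2/3·√r·q^(-1/3).
MRS = MU_r/MU_q = (0.75)·q/r.
At (23, 9): MRS = 27/92.
So at (23, 9) the consumer would give up 27/92 units of q for one more unit of r.

MRS = 27/92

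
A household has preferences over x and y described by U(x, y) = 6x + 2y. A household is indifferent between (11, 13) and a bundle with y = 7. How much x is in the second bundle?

x = 13

U(11, 13) = 92.
Set U(x, 7) = 92 and solve.
6x + 2·7 = 92 ⇒ 6x = 78 ⇒ x = 13.
Check: U(13, 7) = 92.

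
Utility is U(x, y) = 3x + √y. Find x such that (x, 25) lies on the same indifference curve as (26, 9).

U(26, 9) = 81.
Set U(x, 25) = 81 and solve.
With y = 25: √25 = 5, so 3x = 81 − 5 = 76 and x = 76/3.
Check: U(76/3, 25) = 81.

x = 76/3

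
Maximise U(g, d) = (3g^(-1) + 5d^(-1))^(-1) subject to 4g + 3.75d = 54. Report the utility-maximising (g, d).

g* = 6, d* = 8

For CES with ρ = -1, MRS = (3/5)·(d/g)^2.
Tangency: set MRS = p_g/p_d = 4/3.75 = 16/15.
So (d/g)^2 = 16/9; taking the square root, d/g = 4/3, i.e. d = (4/3)·g.
Substitute into the budget 4·g + 3.75·d = 54: 9·g = 54, so g* = 6 and d* = (4/3)·6 = 8.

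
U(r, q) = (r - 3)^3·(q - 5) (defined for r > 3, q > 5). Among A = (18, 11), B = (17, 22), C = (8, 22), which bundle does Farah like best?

Evaluate utility at each bundle:
U(A) = 20250.
U(B) = 46648.
U(C) = 2125.
Highest utility is B, so B ≻ A ≻ C.

Bundle B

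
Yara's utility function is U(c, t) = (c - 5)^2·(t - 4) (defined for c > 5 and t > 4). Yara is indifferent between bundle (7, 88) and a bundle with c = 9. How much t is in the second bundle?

t = 25

U(7, 88) = 336.
Set U(9, t) = 336 and solve.
With c = 9: (9 − 5)^2 = 16, so (t − 4) = 336/16 = 21.
So t = 4 + 21 = 25.
Check: U(9, 25) = 336.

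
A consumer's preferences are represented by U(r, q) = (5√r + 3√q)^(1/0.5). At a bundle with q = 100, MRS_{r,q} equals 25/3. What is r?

For CES with ρ = 0.5, MRS = (5/3)·√(q/r).
Setting (5/3)·√(100/r) = 25/3 gives √(100/r) = 5, so 100/r = 25 and r = 4.

r = 4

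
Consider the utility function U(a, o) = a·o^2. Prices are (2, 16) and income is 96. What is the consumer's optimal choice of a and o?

a* = 16, o* = 4

MU_a = o^2 and MU_o = 2·a·o.
MRS = MU_a/MU_o = (1/2)·o/a.
Tangency: set MRS = p_a/p_o = 2/16 = 0.125.
So (1/2)·o/a = 0.125, i.e. o = 0.25·a.
Substitute into the budget 2·a + 16·o = 96: 6·a = 96, so a* = 16.
Then o* = 0.25·16 = 4.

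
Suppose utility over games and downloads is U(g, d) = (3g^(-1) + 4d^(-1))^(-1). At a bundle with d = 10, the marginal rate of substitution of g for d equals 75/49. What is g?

g = 7

For CES with ρ = -1, MRS = (3/4)·(d/g)^2.
Setting (3/4)·(10/g)^2 = 75/49 gives (10/g)^2 = 100/49, so 10/g = 10/7 and g = 7.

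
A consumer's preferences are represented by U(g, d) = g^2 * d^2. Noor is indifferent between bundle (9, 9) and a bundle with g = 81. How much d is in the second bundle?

d = 1

U(9, 9) = 6561.
Set U(81, d) = 6561 and solve.
With g = 81: 81^2 = 6561, so d^2 = 6561/6561 = 1; taking the square root, d = 1.
Check: U(81, 1) = 6561.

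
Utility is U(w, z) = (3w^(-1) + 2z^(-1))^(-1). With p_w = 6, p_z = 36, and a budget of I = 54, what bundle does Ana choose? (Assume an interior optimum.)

For CES with ρ = -1, MRS = (3/2)·(z/w)^2.
Tangency: set MRS = p_w/p_z = 6/36 = 1/6.
So (z/w)^2 = 1/9; taking the square root, z/w = 1/3, i.e. z = (1/3)·w.
Substitute into the budget 6·w + 36·z = 54: 18·w = 54, so w* = 3 and z* = (1/3)·3 = 1.

w* = 3, z* = 1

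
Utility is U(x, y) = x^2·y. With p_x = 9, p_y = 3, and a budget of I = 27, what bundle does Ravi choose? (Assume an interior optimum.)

x* = 2, y* = 3

MU_x = 2·x·y and MU_y = x^2.
MRS = MU_x/MU_y = (2/1)·y/x.
Tangency: set MRS = p_x/p_y = 9/3 = 3.
So (2/1)·y/x = 3, i.e. y = 1.5·x.
Substitute into the budget 9·x + 3·y = 27: 13.5·x = 27, so x* = 2.
Then y* = 1.5·2 = 3.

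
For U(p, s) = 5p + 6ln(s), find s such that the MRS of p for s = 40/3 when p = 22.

s = 16

MU_p = 5, MU_s = 6/s.
MRS = 5 ÷ (6/s).
MRS depends only on s: (5/6)·s = 40/3 ⇒ s = (40/3)/(5/6) = 16.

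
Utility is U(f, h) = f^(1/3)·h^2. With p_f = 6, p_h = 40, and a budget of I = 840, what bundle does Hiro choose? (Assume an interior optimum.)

f* = 20, h* = 18

MU_f = 1/3·f^(-2/3)·h^2 and MU_h = 2·f^(1/3)·h.
MRS = MU_f/MU_h = (1/6)·h/f.
Tangency: set MRS = p_f/p_h = 6/40 = 0.15.
So (1/6)·h/f = 0.15, i.e. h = 0.9·f.
Substitute into the budget 6·f + 40·h = 840: 42·f = 840, so f* = 20.
Then h* = 0.9·20 = 18.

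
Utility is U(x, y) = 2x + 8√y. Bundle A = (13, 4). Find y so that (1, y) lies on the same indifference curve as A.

y = 25

U(13, 4) = 42.
Set U(1, y) = 42 and solve.
With x = 1: 8√y = 42 − 2·1 = 40, so √y = 5 and y = 25.
Check: U(1, 25) = 42.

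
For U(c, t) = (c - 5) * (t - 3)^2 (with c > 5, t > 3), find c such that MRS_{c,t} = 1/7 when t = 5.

c = 12

MU_c = (t−3)^2, MU_t = 2·(c−5)·(t−3).
MRS = (1/2)·(t−3)/(c−5).
Substitute t = 5: MRS = 1/(c − 5). Setting this equal to 1/7 gives c − 5 = 1/(1/7) = 7, so c = 12.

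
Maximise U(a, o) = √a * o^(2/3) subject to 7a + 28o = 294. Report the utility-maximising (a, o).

a* = 18, o* = 6

MU_a = 0.5·a^(-0.5)·o^(2/3) and MU_o = 2/3·√a·o^(-1/3).
MRS = MU_a/MU_o = (0.75)·o/a.
Tangency: set MRS = p_a/p_o = 7/28 = 0.25.
So (0.75)·o/a = 0.25, i.e. o = (1/3)·a.
Substitute into the budget 7·a + 28·o = 294: (49/3)·a = 294, so a* = 18.
Then o* = (1/3)·18 = 6.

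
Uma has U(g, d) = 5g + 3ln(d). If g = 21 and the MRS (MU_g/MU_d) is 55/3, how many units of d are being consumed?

MU_g = 5, MU_d = 3/d.
MRS = 5 ÷ (3/d).
MRS depends only on d: (5/3)·d = 55/3 ⇒ d = (55/3)/(5/3) = 11.

d = 11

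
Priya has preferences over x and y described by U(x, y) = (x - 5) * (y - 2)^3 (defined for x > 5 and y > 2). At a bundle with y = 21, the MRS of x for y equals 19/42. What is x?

MU_x = (y−2)^3, MU_y = 3·(x−5)·(y−2)^2.
MRS = (1/3)·(y−2)/(x−5).
Substitute y = 21: MRS = (19/3)/(x − 5). Setting this equal to 19/42 gives x − 5 = (19/3)/(19/42) = 14, so x = 19.

x = 19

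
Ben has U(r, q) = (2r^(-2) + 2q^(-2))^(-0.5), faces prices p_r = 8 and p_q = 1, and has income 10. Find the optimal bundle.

For CES with ρ = -2, MRS = (q/r)^3.
Tangency: set MRS = p_r/p_q = 8/1 = 8.
So (q/r)^3 = 8; taking the cube root, q/r = 2, i.e. q = 2·r.
Substitute into the budget 8·r + 1·q = 10: 10·r = 10, so r* = 1 and q* = 2·1 = 2.

r* = 1, q* = 2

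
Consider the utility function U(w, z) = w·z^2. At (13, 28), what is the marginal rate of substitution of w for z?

MRS = 14/13

MU_w = z^2 and MU_z = 2·w·z.
MRS = MU_w/MU_z = (1/2)·z/w.
At (13, 28): MRS = 14/13.
So at (13, 28) the consumer would give up 14/13 units of z for one more unit of w.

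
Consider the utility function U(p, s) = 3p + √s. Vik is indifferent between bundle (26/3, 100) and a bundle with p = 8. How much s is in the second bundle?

s = 144

U(26/3, 100) = 36.
Set U(8, s) = 36 and solve.
With p = 8: √s = 36 − 3·8 = 12, so √s = 12 and s = 144.
Check: U(8, 144) = 36.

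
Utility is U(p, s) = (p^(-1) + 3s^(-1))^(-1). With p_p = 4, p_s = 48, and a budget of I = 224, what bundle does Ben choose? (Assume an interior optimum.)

For CES with ρ = -1, MRS = (1/3)·(s/p)^2.
Tangency: set MRS = p_p/p_s = 4/48 = 1/12.
So (s/p)^2 = 0.25; taking the square root, s/p = 0.5, i.e. s = 0.5·p.
Substitute into the budget 4·p + 48·s = 224: 28·p = 224, so p* = 8 and s* = 0.5·8 = 4.

p* = 8, s* = 4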